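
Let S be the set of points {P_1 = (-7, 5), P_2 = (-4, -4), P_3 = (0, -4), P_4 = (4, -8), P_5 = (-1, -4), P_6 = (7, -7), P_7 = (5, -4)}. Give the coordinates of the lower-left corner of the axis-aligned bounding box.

(-7, -8)

x-range [-7, 7], y-range [-8, 5].
The lower-left corner is (-7, -8).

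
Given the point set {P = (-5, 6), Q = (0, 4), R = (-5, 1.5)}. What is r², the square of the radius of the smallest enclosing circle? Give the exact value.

Side lengths²: PQ² = 29, PR² = 20.25, QR² = 31.25.
Since QR² = 31.25 < 29 + 20.25 = 49.25, the triangle is acute, so the smallest enclosing circle is the circumcircle.
Circumcentre = (-3, 3.75), r² = 9.0625.

9.0625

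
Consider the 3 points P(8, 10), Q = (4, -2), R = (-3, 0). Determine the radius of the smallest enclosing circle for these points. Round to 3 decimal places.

Side lengths²: PQ² = 160, PR² = 221, QR² = 53.
Since PR² = 221 ≥ 160 + 53 = 213, the angle opposite PR is not acute, so the smallest enclosing circle has PR as diameter.
Centre = midpoint of PR = (2.5, 5), r² = 221/4 = 55.25.
r = √(55.25) ≈ 7.433.

7.433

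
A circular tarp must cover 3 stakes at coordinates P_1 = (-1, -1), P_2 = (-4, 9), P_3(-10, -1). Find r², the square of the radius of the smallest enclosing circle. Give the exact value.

37.06

Side lengths²: P_1P_2² = 109, P_1P_3² = 81, P_2P_3² = 136.
Since P_2P_3² = 136 < 109 + 81 = 190, the triangle is acute, so the smallest enclosing circle is the circumcircle.
Circumcentre = (-5.5, 3.1), r² = 37.06.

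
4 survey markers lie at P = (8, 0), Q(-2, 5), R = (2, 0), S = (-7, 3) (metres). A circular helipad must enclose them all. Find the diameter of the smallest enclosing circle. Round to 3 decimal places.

The farthest pair is P–S with squared distance 234. The circle on this segment as diameter has centre (0.5, 1.5) and r² = 234/4 = 58.5.
Check Q: distance² to centre = 18.5 ≤ 58.5, so it lies inside.
All remaining points lie in this disk, and no smaller disk contains both endpoints, so this is the minimum enclosing circle.
Diameter = 2r = 2√(58.5) ≈ 15.297.

15.297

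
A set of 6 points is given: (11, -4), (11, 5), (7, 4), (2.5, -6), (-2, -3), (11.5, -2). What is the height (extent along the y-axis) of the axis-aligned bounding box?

max y = 5, min y = -6, so height = 11.

11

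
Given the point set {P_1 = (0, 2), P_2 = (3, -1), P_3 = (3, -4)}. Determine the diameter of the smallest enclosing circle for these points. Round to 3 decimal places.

6.708

Side lengths²: P_1P_2² = 18, P_1P_3² = 45, P_2P_3² = 9.
Since P_1P_3² = 45 ≥ 18 + 9 = 27, the angle opposite P_1P_3 is not acute, so the smallest enclosing circle has P_1P_3 as diameter.
Centre = midpoint of P_1P_3 = (1.5, -1), r² = 45/4 = 11.25.
Diameter = 2r = 2√(11.25) ≈ 6.708.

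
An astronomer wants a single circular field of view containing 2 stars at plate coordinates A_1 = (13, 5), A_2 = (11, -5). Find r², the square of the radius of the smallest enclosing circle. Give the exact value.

26

The smallest circle enclosing two points has them as diameter endpoints.
Centre = midpoint = (12, 0); r² = |A_1A_2|²/4 = 104/4 = 26.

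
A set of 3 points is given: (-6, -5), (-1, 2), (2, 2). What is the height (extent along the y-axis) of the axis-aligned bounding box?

7

max y = 2, min y = -5, so height = 7.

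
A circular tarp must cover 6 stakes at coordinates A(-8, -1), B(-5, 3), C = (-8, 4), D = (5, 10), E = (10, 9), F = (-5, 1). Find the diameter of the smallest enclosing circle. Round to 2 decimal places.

20.59

The minimum enclosing circle of a finite set is fixed by two of the points (as a diameter) or three (as a circumcircle).
The farthest pair is A–E with squared distance 424. The circle on this segment as diameter has centre (1, 4) and r² = 424/4 = 106.
Check B: distance² to centre = 37 ≤ 106, so it lies inside.
All remaining points lie in this disk, and no smaller disk contains both endpoints, so this is the minimum enclosing circle.
Diameter = 2r = 2√106 ≈ 20.59.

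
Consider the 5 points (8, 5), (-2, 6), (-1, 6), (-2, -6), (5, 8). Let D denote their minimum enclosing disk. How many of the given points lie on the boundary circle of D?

2

The farthest pair is (-2, -6)–(5, 8) with squared distance 245. The circle on this segment as diameter has centre (1.5, 1) and r² = 245/4 = 61.25.
Check (8, 5): distance² to centre = 58.25 ≤ 61.25, so it lies inside.
All remaining points lie in this disk, and no smaller disk contains both endpoints, so this is the minimum enclosing circle.
The points at distance exactly r from the centre are (-2, -6), (5, 8) — 2 points.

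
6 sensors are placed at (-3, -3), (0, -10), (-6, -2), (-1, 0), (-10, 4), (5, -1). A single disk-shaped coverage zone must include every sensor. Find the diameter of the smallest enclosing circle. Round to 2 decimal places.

17.50

The minimum enclosing circle of a finite set is fixed by two of the points (as a diameter) or three (as a circumcircle).
The minimum enclosing circle is determined by three boundary points: (0, -10), (-10, 4), (5, -1).
Their circumcentre is (-3.6875, -2.0625) with r² = 76.6015625.
The farthest remaining point (-1, 0) is at distance² 11.4765625 ≤ 76.6015625.
Diameter = 2r = 2√(76.6015625) ≈ 17.50.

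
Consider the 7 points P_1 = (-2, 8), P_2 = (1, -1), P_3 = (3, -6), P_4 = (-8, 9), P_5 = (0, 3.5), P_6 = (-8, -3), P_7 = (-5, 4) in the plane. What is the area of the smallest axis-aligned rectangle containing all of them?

x ranges over [-8, 3], width 11.
y ranges over [-6, 9], height 15.
Area = 11 × 15 = 165.

165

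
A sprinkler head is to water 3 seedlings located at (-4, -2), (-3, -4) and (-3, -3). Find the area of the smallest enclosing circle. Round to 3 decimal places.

Call the three points A, B, C in the order given.
Side lengths²: AB² = 5, AC² = 2, BC² = 1.
Since AB² = 5 ≥ 2 + 1 = 3, the angle opposite AB is not acute, so the smallest enclosing circle has AB as diameter.
Centre = midpoint of AB = (-3.5, -3), r² = 5/4 = 1.25.
Area = π·r² = π·1.25 ≈ 3.927.

3.927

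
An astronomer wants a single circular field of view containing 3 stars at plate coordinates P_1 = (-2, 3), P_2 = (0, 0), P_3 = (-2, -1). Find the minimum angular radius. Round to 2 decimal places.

2.02

Side lengths²: P_1P_2² = 13, P_1P_3² = 16, P_2P_3² = 5.
Since P_1P_3² = 16 < 13 + 5 = 18, the triangle is acute, so the smallest enclosing circle is the circumcircle.
Circumcentre = (-1.75, 1), r² = 4.0625.
r = √(4.0625) ≈ 2.02.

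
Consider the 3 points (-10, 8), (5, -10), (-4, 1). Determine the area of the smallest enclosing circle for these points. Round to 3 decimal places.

431.184

Call the three points A, B, C in the order given.
Side lengths²: AB² = 549, AC² = 85, BC² = 202.
Since AB² = 549 ≥ 202 + 85 = 287, the angle opposite AB is not acute, so the smallest enclosing circle has AB as diameter.
Centre = midpoint of AB = (-2.5, -1), r² = 549/4 = 137.25.
Area = π·r² = π·137.25 ≈ 431.184.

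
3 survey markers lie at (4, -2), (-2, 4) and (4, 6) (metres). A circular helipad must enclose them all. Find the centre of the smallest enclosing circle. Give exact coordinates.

(2, 2)

Call the three points A, B, C in the order given.
Side lengths²: AB² = 72, AC² = 64, BC² = 40.
Since AB² = 72 < 64 + 40 = 104, the triangle is acute, so the smallest enclosing circle is the circumcircle.
Circumcentre = (2, 2), r² = 20.
Centre = (2, 2).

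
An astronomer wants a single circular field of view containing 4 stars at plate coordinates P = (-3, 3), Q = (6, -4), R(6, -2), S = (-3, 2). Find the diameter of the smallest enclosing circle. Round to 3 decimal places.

11.402

A smallest enclosing disk is always determined by at most three of the input points on its boundary.
The farthest pair is P–Q with squared distance 130. The circle on this segment as diameter has centre (1.5, -0.5) and r² = 130/4 = 32.5.
Check R: distance² to centre = 22.5 ≤ 32.5, so it lies inside.
All remaining points lie in this disk, and no smaller disk contains both endpoints, so this is the minimum enclosing circle.
Diameter = 2r = 2√(32.5) ≈ 11.402.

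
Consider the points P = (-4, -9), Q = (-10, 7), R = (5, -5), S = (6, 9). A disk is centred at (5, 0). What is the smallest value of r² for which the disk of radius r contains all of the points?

The required radius is the distance from (5, 0) to the farthest point.
Squared distances: 162, 274, 25, 82.
Maximum is 274, attained at Q.

274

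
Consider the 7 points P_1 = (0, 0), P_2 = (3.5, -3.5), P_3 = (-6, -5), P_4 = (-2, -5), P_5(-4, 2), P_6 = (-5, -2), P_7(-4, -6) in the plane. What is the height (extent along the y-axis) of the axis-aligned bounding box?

8

max y = 2, min y = -6, so height = 8.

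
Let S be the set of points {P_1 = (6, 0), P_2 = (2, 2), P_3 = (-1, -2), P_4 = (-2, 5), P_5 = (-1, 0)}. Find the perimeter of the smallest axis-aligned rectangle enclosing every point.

30

Width = max x − min x = 6 − (-2) = 8.
Height = max y − min y = 5 − (-2) = 7.
Perimeter = 2(8 + 7) = 30.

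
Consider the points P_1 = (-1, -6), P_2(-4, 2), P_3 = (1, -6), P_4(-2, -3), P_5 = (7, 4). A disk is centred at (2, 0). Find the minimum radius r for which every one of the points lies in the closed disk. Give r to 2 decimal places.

6.71

The required radius is the distance from (2, 0) to the farthest point.
Squared distances: 45, 40, 37, 25, 41.
Maximum is 45, attained at P_1.
r = √45 ≈ 6.71.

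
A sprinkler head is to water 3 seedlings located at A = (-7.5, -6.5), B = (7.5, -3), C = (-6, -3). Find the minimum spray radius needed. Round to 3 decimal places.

7.701

Side lengths²: AB² = 237.25, AC² = 14.5, BC² = 182.25.
Since AB² = 237.25 ≥ 182.25 + 14.5 = 196.75, the angle opposite AB is not acute, so the smallest enclosing circle has AB as diameter.
Centre = midpoint of AB = (0, -4.75), r² = 237.25/4 = 59.3125.
r = √(59.3125) ≈ 7.701.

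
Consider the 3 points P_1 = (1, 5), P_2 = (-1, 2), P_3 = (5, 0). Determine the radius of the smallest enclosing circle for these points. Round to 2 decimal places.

Side lengths²: P_1P_2² = 13, P_1P_3² = 41, P_2P_3² = 40.
Since P_1P_3² = 41 < 40 + 13 = 53, the triangle is acute, so the smallest enclosing circle is the circumcircle.
Circumcentre = (51/22, 43/22), r² = 2665/242.
r = √(2665/242) ≈ 3.32.

3.32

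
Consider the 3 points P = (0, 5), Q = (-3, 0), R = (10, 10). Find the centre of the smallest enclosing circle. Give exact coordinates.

Side lengths²: PQ² = 34, PR² = 125, QR² = 269.
Since QR² = 269 ≥ 125 + 34 = 159, the angle opposite QR is not acute, so the smallest enclosing circle has QR as diameter.
Centre = midpoint of QR = (3.5, 5), r² = 269/4 = 67.25.
Centre = (3.5, 5).

(3.5, 5)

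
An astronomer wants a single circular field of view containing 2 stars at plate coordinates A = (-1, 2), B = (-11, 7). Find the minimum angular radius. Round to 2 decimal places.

The smallest circle enclosing two points has them as diameter endpoints.
Centre = midpoint = (-6, 4.5); r² = |AB|²/4 = 125/4 = 31.25.
r = √(31.25) ≈ 5.59.

5.59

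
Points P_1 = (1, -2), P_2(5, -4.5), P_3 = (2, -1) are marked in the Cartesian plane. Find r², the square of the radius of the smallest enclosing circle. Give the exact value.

Side lengths²: P_1P_2² = 22.25, P_1P_3² = 2, P_2P_3² = 21.25.
Since P_1P_2² = 22.25 < 21.25 + 2 = 23.25, the triangle is acute, so the smallest enclosing circle is the circumcircle.
Circumcentre = (161/52, -161/52), r² = 7565/1352.

7565/1352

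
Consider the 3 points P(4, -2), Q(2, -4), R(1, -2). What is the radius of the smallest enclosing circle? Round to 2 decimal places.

1.58

Side lengths²: PQ² = 8, PR² = 9, QR² = 5.
Since PR² = 9 < 8 + 5 = 13, the triangle is acute, so the smallest enclosing circle is the circumcircle.
Circumcentre = (2.5, -2.5), r² = 2.5.
r = √(2.5) ≈ 1.58.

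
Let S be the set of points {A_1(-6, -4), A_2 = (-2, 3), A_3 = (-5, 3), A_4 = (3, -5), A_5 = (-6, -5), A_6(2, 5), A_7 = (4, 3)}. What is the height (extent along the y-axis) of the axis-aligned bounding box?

max y = 5, min y = -5, so height = 10.

10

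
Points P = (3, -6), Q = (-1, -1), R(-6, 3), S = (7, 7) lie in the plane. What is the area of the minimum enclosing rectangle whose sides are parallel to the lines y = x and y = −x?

In coordinates u = x + y, v = x − y the rectangle is axis-aligned; the map (x,y)→(u,v) scales areas by 2.
u-values: -3, -2, -3, 14; range = 14 − (-3) = 17.
v-values: 9, 0, -9, 0; range = 9 − (-9) = 18.
Area = (17 × 18) / 2 = 153.

153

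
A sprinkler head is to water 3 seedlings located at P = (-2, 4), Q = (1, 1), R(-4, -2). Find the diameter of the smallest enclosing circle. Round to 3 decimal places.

6.519

Side lengths²: PQ² = 18, PR² = 40, QR² = 34.
Since PR² = 40 < 34 + 18 = 52, the triangle is acute, so the smallest enclosing circle is the circumcircle.
Circumcentre = (-2.25, 0.75), r² = 10.625.
Diameter = 2r = 2√(10.625) ≈ 6.519.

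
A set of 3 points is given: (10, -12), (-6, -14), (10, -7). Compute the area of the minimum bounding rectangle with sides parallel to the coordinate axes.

112

x ranges over [-6, 10], width 16.
y ranges over [-14, -7], height 7.
Area = 16 × 7 = 112.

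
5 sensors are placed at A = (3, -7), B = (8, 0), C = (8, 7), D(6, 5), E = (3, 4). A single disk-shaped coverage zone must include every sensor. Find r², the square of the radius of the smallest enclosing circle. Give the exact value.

55.25

The farthest pair is A–C with squared distance 221. The circle on this segment as diameter has centre (5.5, 0) and r² = 221/4 = 55.25.
Check B: distance² to centre = 6.25 ≤ 55.25, so it lies inside.
All remaining points lie in this disk, and no smaller disk contains both endpoints, so this is the minimum enclosing circle.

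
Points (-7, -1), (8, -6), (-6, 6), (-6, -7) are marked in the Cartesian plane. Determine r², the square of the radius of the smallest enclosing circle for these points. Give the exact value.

A smallest enclosing disk is always determined by at most three of the input points on its boundary.
The minimum enclosing circle is determined by three boundary points: (8, -6), (-6, 6), (-6, -7).
Their circumcentre is (4/7, -0.5) with r² = 16745/196.
The farthest remaining point (-7, -1) is at distance² 11285/196 ≤ 16745/196.

16745/196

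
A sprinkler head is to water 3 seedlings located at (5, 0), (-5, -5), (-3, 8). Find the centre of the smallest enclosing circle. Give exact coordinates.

Call the three points A, B, C in the order given.
Side lengths²: AB² = 125, AC² = 128, BC² = 173.
Since BC² = 173 < 128 + 125 = 253, the triangle is acute, so the smallest enclosing circle is the circumcircle.
Circumcentre = (-11/6, 7/6), r² = 865/18.
Centre = (-11/6, 7/6).

(-11/6, 7/6)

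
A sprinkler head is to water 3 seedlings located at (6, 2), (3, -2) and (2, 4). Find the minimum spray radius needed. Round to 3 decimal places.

Call the three points A, B, C in the order given.
Side lengths²: AB² = 25, AC² = 20, BC² = 37.
Since BC² = 37 < 25 + 20 = 45, the triangle is acute, so the smallest enclosing circle is the circumcircle.
Circumcentre = (67/22, 12/11), r² = 4625/484.
r = √(4625/484) ≈ 3.091.

3.091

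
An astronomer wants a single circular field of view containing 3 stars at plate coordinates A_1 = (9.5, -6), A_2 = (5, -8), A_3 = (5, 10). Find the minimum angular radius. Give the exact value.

9

Side lengths²: A_1A_2² = 24.25, A_1A_3² = 276.25, A_2A_3² = 324.
Since A_2A_3² = 324 ≥ 276.25 + 24.25 = 300.5, the angle opposite A_2A_3 is not acute, so the smallest enclosing circle has A_2A_3 as diameter.
Centre = midpoint of A_2A_3 = (5, 1), r² = 324/4 = 81.
r = √81 = 9.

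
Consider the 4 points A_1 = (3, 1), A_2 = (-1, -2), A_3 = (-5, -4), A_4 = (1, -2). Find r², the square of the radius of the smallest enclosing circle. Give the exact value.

The minimum enclosing circle of a finite set is fixed by two of the points (as a diameter) or three (as a circumcircle).
The farthest pair is A_1–A_3 with squared distance 89. The circle on this segment as diameter has centre (-1, -1.5) and r² = 89/4 = 22.25.
Check A_2: distance² to centre = 0.25 ≤ 22.25, so it lies inside.
All remaining points lie in this disk, and no smaller disk contains both endpoints, so this is the minimum enclosing circle.

22.25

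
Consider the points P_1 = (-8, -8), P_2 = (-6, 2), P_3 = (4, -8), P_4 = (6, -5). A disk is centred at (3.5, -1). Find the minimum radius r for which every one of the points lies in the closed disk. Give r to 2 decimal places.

13.46

The required radius is the distance from (3.5, -1) to the farthest point.
Squared distances: 181.25, 99.25, 49.25, 22.25.
Maximum is 181.25, attained at P_1.
r = √(181.25) ≈ 13.46.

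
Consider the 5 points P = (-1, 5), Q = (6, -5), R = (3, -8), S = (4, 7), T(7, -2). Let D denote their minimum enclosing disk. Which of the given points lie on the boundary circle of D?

By Welzl's lemma the MEC is supported by two points (diametrically opposite) or three points (on a circumcircle).
The farthest pair is R–S with squared distance 226. The circle on this segment as diameter has centre (3.5, -0.5) and r² = 226/4 = 56.5.
Check P: distance² to centre = 50.5 ≤ 56.5, so it lies inside.
All remaining points lie in this disk, and no smaller disk contains both endpoints, so this is the minimum enclosing circle.
The points at distance exactly r from the centre are R, S — 2 points.

R, S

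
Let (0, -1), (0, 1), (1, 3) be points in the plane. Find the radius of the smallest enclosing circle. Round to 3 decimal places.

Call the three points A, B, C in the order given.
Side lengths²: AB² = 4, AC² = 17, BC² = 5.
Since AC² = 17 ≥ 5 + 4 = 9, the angle opposite AC is not acute, so the smallest enclosing circle has AC as diameter.
Centre = midpoint of AC = (0.5, 1), r² = 17/4 = 4.25.
r = √(4.25) ≈ 2.062.

2.062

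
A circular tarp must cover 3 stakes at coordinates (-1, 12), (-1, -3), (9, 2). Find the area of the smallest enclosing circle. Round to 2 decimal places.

196.35

Call the three points A, B, C in the order given.
Side lengths²: AB² = 225, AC² = 200, BC² = 125.
Since AB² = 225 < 200 + 125 = 325, the triangle is acute, so the smallest enclosing circle is the circumcircle.
Circumcentre = (1.5, 4.5), r² = 62.5.
Area = π·r² = π·62.5 ≈ 196.35.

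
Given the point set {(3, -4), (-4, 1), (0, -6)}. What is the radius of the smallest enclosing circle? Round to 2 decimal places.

4.31

Call the three points A, B, C in the order given.
Side lengths²: AB² = 74, AC² = 13, BC² = 65.
Since AB² = 74 < 65 + 13 = 78, the triangle is acute, so the smallest enclosing circle is the circumcircle.
Circumcentre = (-39/58, -101/58), r² = 31265/1682.
r = √(31265/1682) ≈ 4.31.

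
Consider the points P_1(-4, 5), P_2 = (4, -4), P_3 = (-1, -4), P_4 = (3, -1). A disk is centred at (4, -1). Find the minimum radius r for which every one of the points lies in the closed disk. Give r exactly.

The required radius is the distance from (4, -1) to the farthest point.
Squared distances: 100, 9, 34, 1.
Maximum is 100, attained at P_1.
r = √100 = 10.

10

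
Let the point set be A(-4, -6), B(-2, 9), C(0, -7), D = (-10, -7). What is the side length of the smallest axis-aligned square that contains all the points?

The bounding box has width 10 and height 16.
An axis-aligned square enclosing the set must have side ≥ max(width, height).
So the minimum side is max(10, 16) = 16.

16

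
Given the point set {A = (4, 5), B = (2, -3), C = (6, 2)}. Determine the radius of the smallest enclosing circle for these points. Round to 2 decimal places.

Side lengths²: AB² = 68, AC² = 13, BC² = 41.
Since AB² = 68 ≥ 41 + 13 = 54, the angle opposite AB is not acute, so the smallest enclosing circle has AB as diameter.
Centre = midpoint of AB = (3, 1), r² = 68/4 = 17.
r = √17 ≈ 4.12.

4.12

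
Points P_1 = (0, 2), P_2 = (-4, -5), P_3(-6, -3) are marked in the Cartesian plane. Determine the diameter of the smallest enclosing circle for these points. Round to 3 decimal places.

Side lengths²: P_1P_2² = 65, P_1P_3² = 61, P_2P_3² = 8.
Since P_1P_2² = 65 < 61 + 8 = 69, the triangle is acute, so the smallest enclosing circle is the circumcircle.
Circumcentre = (-51/22, -29/22), r² = 3965/242.
Diameter = 2r = 2√(3965/242) ≈ 8.096.

8.096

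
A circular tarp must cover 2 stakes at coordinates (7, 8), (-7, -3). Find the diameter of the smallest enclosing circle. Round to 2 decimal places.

The smallest circle enclosing two points has them as diameter endpoints.
Centre = midpoint = (0, 2.5); r² = |(7, 8)−(-7, -3)|²/4 = 317/4 = 79.25.
Diameter = 2r = 2√(79.25) ≈ 17.80.

17.80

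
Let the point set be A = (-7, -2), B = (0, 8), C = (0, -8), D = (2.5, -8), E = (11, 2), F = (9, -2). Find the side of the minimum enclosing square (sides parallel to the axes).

18

The bounding box has width 18 and height 16.
An axis-aligned square enclosing the set must have side ≥ max(width, height).
So the minimum side is max(18, 16) = 18.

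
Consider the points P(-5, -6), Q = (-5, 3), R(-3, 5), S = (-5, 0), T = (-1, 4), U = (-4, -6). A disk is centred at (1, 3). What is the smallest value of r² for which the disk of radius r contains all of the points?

The required radius is the distance from (1, 3) to the farthest point.
Squared distances: 117, 36, 20, 45, 5, 106.
Maximum is 117, attained at P.

117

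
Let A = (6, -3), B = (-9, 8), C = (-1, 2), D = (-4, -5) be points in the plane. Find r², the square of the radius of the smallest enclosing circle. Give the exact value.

By Welzl's lemma the MEC is supported by two points (diametrically opposite) or three points (on a circumcircle).
The farthest pair is A–B with squared distance 346. The circle on this segment as diameter has centre (-1.5, 2.5) and r² = 346/4 = 86.5.
Check C: distance² to centre = 0.5 ≤ 86.5, so it lies inside.
All remaining points lie in this disk, and no smaller disk contains both endpoints, so this is the minimum enclosing circle.

86.5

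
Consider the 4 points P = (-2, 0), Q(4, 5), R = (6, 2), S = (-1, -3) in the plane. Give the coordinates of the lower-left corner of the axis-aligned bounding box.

(-2, -3)

x-range [-2, 6], y-range [-3, 5].
The lower-left corner is (-2, -3).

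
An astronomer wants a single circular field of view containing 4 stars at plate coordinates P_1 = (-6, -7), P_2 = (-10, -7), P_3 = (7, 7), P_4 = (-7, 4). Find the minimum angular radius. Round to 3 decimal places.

11.011

A smallest enclosing disk is always determined by at most three of the input points on its boundary.
The farthest pair is P_2–P_3 with squared distance 485. The circle on this segment as diameter has centre (-1.5, 0) and r² = 485/4 = 121.25.
Check P_1: distance² to centre = 69.25 ≤ 121.25, so it lies inside.
All remaining points lie in this disk, and no smaller disk contains both endpoints, so this is the minimum enclosing circle.
r = √(121.25) ≈ 11.011.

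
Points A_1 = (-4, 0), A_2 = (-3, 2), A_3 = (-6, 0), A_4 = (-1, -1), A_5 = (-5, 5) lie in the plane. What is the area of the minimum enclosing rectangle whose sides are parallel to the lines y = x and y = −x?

In coordinates u = x + y, v = x − y the rectangle is axis-aligned; the map (x,y)→(u,v) scales areas by 2.
u-values: -4, -1, -6, -2, 0; range = 0 − (-6) = 6.
v-values: -4, -5, -6, 0, -10; range = 0 − (-10) = 10.
Area = (6 × 10) / 2 = 30.

30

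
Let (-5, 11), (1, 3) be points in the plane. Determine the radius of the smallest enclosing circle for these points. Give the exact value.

The smallest circle enclosing two points has them as diameter endpoints.
Centre = midpoint = (-2, 7); r² = |(-5, 11)−(1, 3)|²/4 = 100/4 = 25.
r = √25 = 5.

5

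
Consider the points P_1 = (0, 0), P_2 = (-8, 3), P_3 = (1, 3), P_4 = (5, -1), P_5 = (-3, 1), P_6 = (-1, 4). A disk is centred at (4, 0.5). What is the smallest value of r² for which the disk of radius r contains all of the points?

150.25

The required radius is the distance from (4, 0.5) to the farthest point.
Squared distances: 16.25, 150.25, 15.25, 3.25, 49.25, 37.25.
Maximum is 150.25, attained at P_2.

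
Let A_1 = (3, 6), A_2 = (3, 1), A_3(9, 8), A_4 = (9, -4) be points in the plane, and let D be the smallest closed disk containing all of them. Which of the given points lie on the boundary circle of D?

A_1, A_3, A_4

By Welzl's lemma the MEC is supported by two points (diametrically opposite) or three points (on a circumcircle).
The minimum enclosing circle is determined by three boundary points: A_1, A_3, A_4.
Their circumcentre is (23/3, 2) with r² = 340/9.
The farthest remaining point A_2 is at distance² 205/9 ≤ 340/9.
The points at distance exactly r from the centre are A_1, A_3, A_4 — 3 points.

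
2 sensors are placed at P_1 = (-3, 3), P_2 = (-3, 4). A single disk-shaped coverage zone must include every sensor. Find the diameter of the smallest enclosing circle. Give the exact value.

1

The smallest circle enclosing two points has them as diameter endpoints.
Centre = midpoint = (-3, 3.5); r² = |P_1P_2|²/4 = 1/4 = 0.25.
Diameter = 2r = 2√(0.25) = 1.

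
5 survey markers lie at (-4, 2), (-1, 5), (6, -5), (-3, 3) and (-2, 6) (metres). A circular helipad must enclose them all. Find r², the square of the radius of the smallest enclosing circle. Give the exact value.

By Welzl's lemma the MEC is supported by two points (diametrically opposite) or three points (on a circumcircle).
The farthest pair is (6, -5)–(-2, 6) with squared distance 185. The circle on this segment as diameter has centre (2, 0.5) and r² = 185/4 = 46.25.
Check (-4, 2): distance² to centre = 38.25 ≤ 46.25, so it lies inside.
All remaining points lie in this disk, and no smaller disk contains both endpoints, so this is the minimum enclosing circle.

46.25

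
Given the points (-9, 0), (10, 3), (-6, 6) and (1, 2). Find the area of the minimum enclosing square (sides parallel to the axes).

361

The bounding box has width 19 and height 6.
An axis-aligned square enclosing the set must have side ≥ max(width, height).
So the minimum side is max(19, 6) = 19.
Area = 19² = 361.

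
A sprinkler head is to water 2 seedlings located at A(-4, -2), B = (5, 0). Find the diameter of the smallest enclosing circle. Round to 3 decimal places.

The smallest circle enclosing two points has them as diameter endpoints.
Centre = midpoint = (0.5, -1); r² = |AB|²/4 = 85/4 = 21.25.
Diameter = 2r = 2√(21.25) ≈ 9.220.

9.220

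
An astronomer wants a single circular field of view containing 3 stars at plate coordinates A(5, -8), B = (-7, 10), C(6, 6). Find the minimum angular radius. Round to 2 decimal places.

Side lengths²: AB² = 468, AC² = 197, BC² = 185.
Since AB² = 468 ≥ 197 + 185 = 382, the angle opposite AB is not acute, so the smallest enclosing circle has AB as diameter.
Centre = midpoint of AB = (-1, 1), r² = 468/4 = 117.
r = √117 ≈ 10.82.

10.82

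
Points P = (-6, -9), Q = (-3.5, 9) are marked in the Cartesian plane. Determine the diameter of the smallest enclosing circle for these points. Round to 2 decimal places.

The smallest circle enclosing two points has them as diameter endpoints.
Centre = midpoint = (-4.75, 0); r² = |PQ|²/4 = 330.25/4 = 82.5625.
Diameter = 2r = 2√(82.5625) ≈ 18.17.

18.17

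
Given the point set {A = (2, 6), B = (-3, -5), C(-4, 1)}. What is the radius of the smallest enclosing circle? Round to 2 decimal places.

Side lengths²: AB² = 146, AC² = 61, BC² = 37.
Since AB² = 146 ≥ 61 + 37 = 98, the angle opposite AB is not acute, so the smallest enclosing circle has AB as diameter.
Centre = midpoint of AB = (-0.5, 0.5), r² = 146/4 = 36.5.
r = √(36.5) ≈ 6.04.

6.04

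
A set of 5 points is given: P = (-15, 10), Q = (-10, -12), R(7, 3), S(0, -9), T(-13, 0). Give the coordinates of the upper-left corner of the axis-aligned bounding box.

(-15, 10)

x-range [-15, 7], y-range [-12, 10].
The upper-left corner is (-15, 10).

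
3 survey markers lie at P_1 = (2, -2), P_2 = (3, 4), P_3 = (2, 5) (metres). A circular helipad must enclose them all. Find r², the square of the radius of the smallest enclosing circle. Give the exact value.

12.25

Side lengths²: P_1P_2² = 37, P_1P_3² = 49, P_2P_3² = 2.
Since P_1P_3² = 49 ≥ 37 + 2 = 39, the angle opposite P_1P_3 is not acute, so the smallest enclosing circle has P_1P_3 as diameter.
Centre = midpoint of P_1P_3 = (2, 1.5), r² = 49/4 = 12.25.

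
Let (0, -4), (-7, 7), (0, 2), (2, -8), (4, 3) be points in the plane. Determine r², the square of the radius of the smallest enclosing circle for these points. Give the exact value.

76.5

The minimum enclosing circle of a finite set is fixed by two of the points (as a diameter) or three (as a circumcircle).
The farthest pair is (-7, 7)–(2, -8) with squared distance 306. The circle on this segment as diameter has centre (-2.5, -0.5) and r² = 306/4 = 76.5.
Check (0, -4): distance² to centre = 18.5 ≤ 76.5, so it lies inside.
All remaining points lie in this disk, and no smaller disk contains both endpoints, so this is the minimum enclosing circle.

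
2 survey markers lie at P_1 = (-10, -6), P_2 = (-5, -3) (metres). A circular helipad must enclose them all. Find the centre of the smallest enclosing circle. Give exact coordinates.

The smallest circle enclosing two points has them as diameter endpoints.
Centre = midpoint = (-7.5, -4.5); r² = |P_1P_2|²/4 = 34/4 = 8.5.
Centre = (-7.5, -4.5).

(-7.5, -4.5)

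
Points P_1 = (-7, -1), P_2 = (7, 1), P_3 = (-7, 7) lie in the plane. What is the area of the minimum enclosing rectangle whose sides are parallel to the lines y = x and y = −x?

160

In coordinates u = x + y, v = x − y the rectangle is axis-aligned; the map (x,y)→(u,v) scales areas by 2.
u-values: -8, 8, 0; range = 8 − (-8) = 16.
v-values: -6, 6, -14; range = 6 − (-14) = 20.
Area = (16 × 20) / 2 = 160.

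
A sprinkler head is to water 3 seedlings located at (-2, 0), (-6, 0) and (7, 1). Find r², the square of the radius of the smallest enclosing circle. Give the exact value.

Call the three points A, B, C in the order given.
Side lengths²: AB² = 16, AC² = 82, BC² = 170.
Since BC² = 170 ≥ 82 + 16 = 98, the angle opposite BC is not acute, so the smallest enclosing circle has BC as diameter.
Centre = midpoint of BC = (0.5, 0.5), r² = 170/4 = 42.5.

42.5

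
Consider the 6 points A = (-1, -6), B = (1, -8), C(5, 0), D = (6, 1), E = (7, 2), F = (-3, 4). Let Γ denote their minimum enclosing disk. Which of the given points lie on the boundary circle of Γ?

By Welzl's lemma the MEC is supported by two points (diametrically opposite) or three points (on a circumcircle).
The minimum enclosing circle is determined by three boundary points: B, E, F.
Their circumcentre is (8/7, -9/7) with r² = 2210/49.
The farthest remaining point D is at distance² 1412/49 ≤ 2210/49.
The points at distance exactly r from the centre are B, E, F — 3 points.

B, E, F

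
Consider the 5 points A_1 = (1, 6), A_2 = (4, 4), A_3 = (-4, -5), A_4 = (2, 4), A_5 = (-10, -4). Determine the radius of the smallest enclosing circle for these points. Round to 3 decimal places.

By Welzl's lemma the MEC is supported by two points (diametrically opposite) or three points (on a circumcircle).
The farthest pair is A_2–A_5 with squared distance 260. The circle on this segment as diameter has centre (-3, 0) and r² = 260/4 = 65.
Check A_1: distance² to centre = 52 ≤ 65, so it lies inside.
All remaining points lie in this disk, and no smaller disk contains both endpoints, so this is the minimum enclosing circle.
r = √65 ≈ 8.062.

8.062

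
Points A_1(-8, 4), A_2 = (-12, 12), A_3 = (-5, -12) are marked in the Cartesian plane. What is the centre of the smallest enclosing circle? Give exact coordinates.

Side lengths²: A_1A_2² = 80, A_1A_3² = 265, A_2A_3² = 625.
Since A_2A_3² = 625 ≥ 265 + 80 = 345, the angle opposite A_2A_3 is not acute, so the smallest enclosing circle has A_2A_3 as diameter.
Centre = midpoint of A_2A_3 = (-8.5, 0), r² = 625/4 = 156.25.
Centre = (-8.5, 0).

(-8.5, 0)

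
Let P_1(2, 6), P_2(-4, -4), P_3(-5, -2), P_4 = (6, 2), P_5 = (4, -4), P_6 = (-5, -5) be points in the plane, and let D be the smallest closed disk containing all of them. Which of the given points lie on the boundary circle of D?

P_1, P_4, P_6

The minimum enclosing circle of a finite set is fixed by two of the points (as a diameter) or three (as a circumcircle).
The minimum enclosing circle is determined by three boundary points: P_1, P_4, P_6.
Their circumcentre is (-5/18, -5/18) with r² = 7225/162.
The farthest remaining point P_5 is at distance² 5209/162 ≤ 7225/162.
The points at distance exactly r from the centre are P_1, P_4, P_6 — 3 points.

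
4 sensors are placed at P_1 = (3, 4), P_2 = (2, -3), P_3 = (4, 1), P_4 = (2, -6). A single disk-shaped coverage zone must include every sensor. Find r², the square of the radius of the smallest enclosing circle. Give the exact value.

25.25

The minimum enclosing circle of a finite set is fixed by two of the points (as a diameter) or three (as a circumcircle).
The farthest pair is P_1–P_4 with squared distance 101. The circle on this segment as diameter has centre (2.5, -1) and r² = 101/4 = 25.25.
Check P_2: distance² to centre = 4.25 ≤ 25.25, so it lies inside.
All remaining points lie in this disk, and no smaller disk contains both endpoints, so this is the minimum enclosing circle.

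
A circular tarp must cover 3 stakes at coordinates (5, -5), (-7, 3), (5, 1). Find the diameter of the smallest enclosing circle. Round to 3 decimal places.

Call the three points A, B, C in the order given.
Side lengths²: AB² = 208, AC² = 36, BC² = 148.
Since AB² = 208 ≥ 148 + 36 = 184, the angle opposite AB is not acute, so the smallest enclosing circle has AB as diameter.
Centre = midpoint of AB = (-1, -1), r² = 208/4 = 52.
Diameter = 2r = 2√52 ≈ 14.422.

14.422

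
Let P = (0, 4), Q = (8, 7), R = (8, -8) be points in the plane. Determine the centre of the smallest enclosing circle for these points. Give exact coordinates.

(6.25, -0.5)

Side lengths²: PQ² = 73, PR² = 208, QR² = 225.
Since QR² = 225 < 208 + 73 = 281, the triangle is acute, so the smallest enclosing circle is the circumcircle.
Circumcentre = (6.25, -0.5), r² = 59.3125.
Centre = (6.25, -0.5).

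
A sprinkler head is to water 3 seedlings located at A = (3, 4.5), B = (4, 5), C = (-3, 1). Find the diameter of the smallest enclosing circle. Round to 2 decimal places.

8.06

Side lengths²: AB² = 1.25, AC² = 48.25, BC² = 65.
Since BC² = 65 ≥ 48.25 + 1.25 = 49.5, the angle opposite BC is not acute, so the smallest enclosing circle has BC as diameter.
Centre = midpoint of BC = (0.5, 3), r² = 65/4 = 16.25.
Diameter = 2r = 2√(16.25) ≈ 8.06.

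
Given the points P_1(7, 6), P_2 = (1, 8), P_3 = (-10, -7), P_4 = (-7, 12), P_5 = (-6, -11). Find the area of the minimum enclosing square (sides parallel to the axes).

The bounding box has width 17 and height 23.
An axis-aligned square enclosing the set must have side ≥ max(width, height).
So the minimum side is max(17, 23) = 23.
Area = 23² = 529.

529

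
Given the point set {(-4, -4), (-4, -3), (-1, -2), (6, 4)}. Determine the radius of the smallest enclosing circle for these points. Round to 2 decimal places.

A smallest enclosing disk is always determined by at most three of the input points on its boundary.
The farthest pair is (-4, -4)–(6, 4) with squared distance 164. The circle on this segment as diameter has centre (1, 0) and r² = 164/4 = 41.
Check (-4, -3): distance² to centre = 34 ≤ 41, so it lies inside.
All remaining points lie in this disk, and no smaller disk contains both endpoints, so this is the minimum enclosing circle.
r = √41 ≈ 6.40.

6.40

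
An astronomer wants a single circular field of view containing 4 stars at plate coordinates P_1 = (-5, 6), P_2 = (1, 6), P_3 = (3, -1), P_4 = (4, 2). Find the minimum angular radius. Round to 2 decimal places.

By Welzl's lemma the MEC is supported by two points (diametrically opposite) or three points (on a circumcircle).
The farthest pair is P_1–P_3 with squared distance 113. The circle on this segment as diameter has centre (-1, 2.5) and r² = 113/4 = 28.25.
Check P_2: distance² to centre = 16.25 ≤ 28.25, so it lies inside.
All remaining points lie in this disk, and no smaller disk contains both endpoints, so this is the minimum enclosing circle.
r = √(28.25) ≈ 5.32.

5.32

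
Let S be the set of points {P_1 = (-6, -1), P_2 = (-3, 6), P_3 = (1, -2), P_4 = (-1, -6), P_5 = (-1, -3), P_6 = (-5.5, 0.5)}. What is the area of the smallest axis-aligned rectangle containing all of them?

x ranges over [-6, 1], width 7.
y ranges over [-6, 6], height 12.
Area = 7 × 12 = 84.

84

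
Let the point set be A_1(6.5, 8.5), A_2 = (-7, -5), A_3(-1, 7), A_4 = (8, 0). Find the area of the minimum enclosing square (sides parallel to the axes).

225

The bounding box has width 15 and height 13.5.
An axis-aligned square enclosing the set must have side ≥ max(width, height).
So the minimum side is max(15, 13.5) = 15.
Area = 15² = 225.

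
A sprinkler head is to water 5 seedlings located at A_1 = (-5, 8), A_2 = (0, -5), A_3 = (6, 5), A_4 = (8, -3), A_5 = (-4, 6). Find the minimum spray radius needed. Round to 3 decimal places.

8.515

The minimum enclosing circle of a finite set is fixed by two of the points (as a diameter) or three (as a circumcircle).
The farthest pair is A_1–A_4 with squared distance 290. The circle on this segment as diameter has centre (1.5, 2.5) and r² = 290/4 = 72.5.
Check A_2: distance² to centre = 58.5 ≤ 72.5, so it lies inside.
All remaining points lie in this disk, and no smaller disk contains both endpoints, so this is the minimum enclosing circle.
r = √(72.5) ≈ 8.515.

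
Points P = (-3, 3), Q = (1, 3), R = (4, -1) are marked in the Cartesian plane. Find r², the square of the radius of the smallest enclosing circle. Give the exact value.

Side lengths²: PQ² = 16, PR² = 65, QR² = 25.
Since PR² = 65 ≥ 25 + 16 = 41, the angle opposite PR is not acute, so the smallest enclosing circle has PR as diameter.
Centre = midpoint of PR = (0.5, 1), r² = 65/4 = 16.25.

16.25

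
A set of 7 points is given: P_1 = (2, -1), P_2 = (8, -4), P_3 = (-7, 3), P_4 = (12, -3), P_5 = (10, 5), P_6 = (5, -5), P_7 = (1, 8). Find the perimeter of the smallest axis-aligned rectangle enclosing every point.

64

Width = max x − min x = 12 − (-7) = 19.
Height = max y − min y = 8 − (-5) = 13.
Perimeter = 2(19 + 13) = 64.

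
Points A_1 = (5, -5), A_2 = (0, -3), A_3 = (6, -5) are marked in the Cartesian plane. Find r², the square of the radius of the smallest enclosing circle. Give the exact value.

Side lengths²: A_1A_2² = 29, A_1A_3² = 1, A_2A_3² = 40.
Since A_2A_3² = 40 ≥ 29 + 1 = 30, the angle opposite A_2A_3 is not acute, so the smallest enclosing circle has A_2A_3 as diameter.
Centre = midpoint of A_2A_3 = (3, -4), r² = 40/4 = 10.

10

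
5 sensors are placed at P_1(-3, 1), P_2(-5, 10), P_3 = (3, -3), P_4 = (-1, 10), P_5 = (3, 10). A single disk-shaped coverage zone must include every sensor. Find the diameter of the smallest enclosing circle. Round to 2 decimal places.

The farthest pair is P_2–P_3 with squared distance 233. The circle on this segment as diameter has centre (-1, 3.5) and r² = 233/4 = 58.25.
Check P_1: distance² to centre = 10.25 ≤ 58.25, so it lies inside.
All remaining points lie in this disk, and no smaller disk contains both endpoints, so this is the minimum enclosing circle.
Diameter = 2r = 2√(58.25) ≈ 15.26.

15.26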